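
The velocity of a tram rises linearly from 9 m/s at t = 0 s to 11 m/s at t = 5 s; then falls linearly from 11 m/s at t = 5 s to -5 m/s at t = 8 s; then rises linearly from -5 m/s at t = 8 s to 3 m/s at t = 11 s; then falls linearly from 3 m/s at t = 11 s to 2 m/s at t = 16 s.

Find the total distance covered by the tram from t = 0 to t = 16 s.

Total distance travelled is ∫|v| dt — sum the magnitudes of each area piece.
0–5 s: |½(9 + 11)(5)| = 50 m
5–8 s: v = 0 at t = 7.0625 s; triangle areas 11.34375 + 2.34375 = 13.6875 m
8–11 s: v = 0 at t = 9.875 s; triangle areas 4.6875 + 1.6875 = 6.375 m
11–16 s: |½(3 + 2)(5)| = 12.5 m
Total distance = 82.5625 m

82.5625 m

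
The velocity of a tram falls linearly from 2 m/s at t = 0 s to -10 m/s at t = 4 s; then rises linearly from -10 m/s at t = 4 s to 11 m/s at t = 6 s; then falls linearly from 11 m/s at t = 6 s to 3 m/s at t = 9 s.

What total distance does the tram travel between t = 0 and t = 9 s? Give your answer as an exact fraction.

Total distance travelled is ∫|v| dt — sum the magnitudes of each area piece.
0–4 s: v = 0 at t = 2/3 s; triangle areas 2/3 + 50/3 = 52/3 m
4–6 s: v = 0 at t = 104/21 s; triangle areas 100/21 + 121/21 = 221/21 m
6–9 s: |½(11 + 3)(3)| = 21 m
Total distance = 342/7 m

342/7 m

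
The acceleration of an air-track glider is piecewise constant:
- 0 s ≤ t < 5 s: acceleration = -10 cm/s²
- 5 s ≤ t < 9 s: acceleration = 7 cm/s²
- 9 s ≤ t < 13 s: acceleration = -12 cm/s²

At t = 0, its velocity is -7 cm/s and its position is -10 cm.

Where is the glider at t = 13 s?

-554 cm

On each constant-a segment, Δv = aΔt and Δx = v₀Δt + ½aΔt²; chain segment to segment.
0–5 s: v starts -7 cm/s; Δx = -7·5 + ½·-10·5² = -160 cm; v ends -57 cm/s.
5–9 s: v starts -57 cm/s; Δx = -57·4 + ½·7·4² = -172 cm; v ends -29 cm/s.
9–13 s: v starts -29 cm/s; Δx = -29·4 + ½·-12·4² = -212 cm; v ends -77 cm/s.
x(13) = -10 + Σ Δx = -554 cm.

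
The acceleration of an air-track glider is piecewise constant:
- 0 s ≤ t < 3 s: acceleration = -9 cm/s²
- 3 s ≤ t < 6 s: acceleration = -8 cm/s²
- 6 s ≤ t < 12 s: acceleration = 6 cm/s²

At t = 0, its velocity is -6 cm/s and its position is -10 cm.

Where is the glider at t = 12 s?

-437.5 cm

On each constant-a segment, Δv = aΔt and Δx = v₀Δt + ½aΔt²; chain segment to segment.
0–3 s: v starts -6 cm/s; Δx = -6·3 + ½·-9·3² = -58.5 cm; v ends -33 cm/s.
3–6 s: v starts -33 cm/s; Δx = -33·3 + ½·-8·3² = -135 cm; v ends -57 cm/s.
6–12 s: v starts -57 cm/s; Δx = -57·6 + ½·6·6² = -234 cm; v ends -21 cm/s.
x(12) = -10 + Σ Δx = -437.5 cm.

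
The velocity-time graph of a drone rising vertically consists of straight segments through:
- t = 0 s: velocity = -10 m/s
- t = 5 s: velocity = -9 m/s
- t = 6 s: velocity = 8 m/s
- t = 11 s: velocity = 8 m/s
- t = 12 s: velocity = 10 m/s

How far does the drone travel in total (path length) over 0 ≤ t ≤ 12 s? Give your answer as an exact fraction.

Distance (not displacement) is the total path length: add the absolute areas under v-t.
0–5 s: |½(-10 + -9)(5)| = 47.5 m
5–6 s: v = 0 at t = 94/17 s; triangle areas 81/34 + 32/17 = 145/34 m
6–11 s: |8| × 5 = 40 m
11–12 s: |½(8 + 10)(1)| = 9 m
Total distance = 1713/17 m

1713/17 m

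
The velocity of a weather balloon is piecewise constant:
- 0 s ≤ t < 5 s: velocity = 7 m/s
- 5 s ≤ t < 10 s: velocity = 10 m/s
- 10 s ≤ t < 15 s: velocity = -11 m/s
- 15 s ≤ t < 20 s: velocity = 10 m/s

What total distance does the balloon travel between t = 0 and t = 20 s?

190 m

Distance (not displacement) is the total path length: add the absolute areas under v-t.
0–5 s: |7| × 5 = 35 m
5–10 s: |10| × 5 = 50 m
10–15 s: |-11| × 5 = 55 m
15–20 s: |10| × 5 = 50 m
Total distance = 190 m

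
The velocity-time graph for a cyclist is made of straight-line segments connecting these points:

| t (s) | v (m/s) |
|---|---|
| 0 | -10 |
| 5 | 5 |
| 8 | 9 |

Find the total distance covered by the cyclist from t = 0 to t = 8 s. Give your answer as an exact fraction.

251/6 m

Total distance travelled is ∫|v| dt — sum the magnitudes of each area piece.
0–5 s: v = 0 at t = 10/3 s; triangle areas 50/3 + 25/6 = 125/6 m
5–8 s: |½(5 + 9)(3)| = 21 m
Total distance = 251/6 m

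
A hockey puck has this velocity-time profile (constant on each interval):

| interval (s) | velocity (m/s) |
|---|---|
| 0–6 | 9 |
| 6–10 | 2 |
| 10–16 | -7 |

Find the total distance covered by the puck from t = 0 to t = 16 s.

Distance (not displacement) is the total path length: add the absolute areas under v-t.
0–6 s: |9| × 6 = 54 m
6–10 s: |2| × 4 = 8 m
10–16 s: |-7| × 6 = 42 m
Total distance = 104 m

104 m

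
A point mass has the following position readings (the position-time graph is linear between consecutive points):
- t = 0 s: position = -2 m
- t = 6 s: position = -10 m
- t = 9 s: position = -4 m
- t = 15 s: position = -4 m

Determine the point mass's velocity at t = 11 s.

Velocity is the slope of the x-t graph on 9–15 s: (-4 − -4)/(15 − 9) = 0 m/s.

0 m/s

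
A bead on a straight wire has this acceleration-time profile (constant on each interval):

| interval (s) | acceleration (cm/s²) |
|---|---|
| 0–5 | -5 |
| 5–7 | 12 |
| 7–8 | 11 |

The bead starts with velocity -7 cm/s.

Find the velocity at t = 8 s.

3 cm/s

Δv equals the area under the a-t graph; then v = v₀ + Δv.
0–5 s: -5 × 5 = -25 cm/s
5–7 s: 12 × 2 = 24 cm/s
7–8 s: 11 × 1 = 11 cm/s
Δv = 10 cm/s, so v(8) = -7 + (10) = 3 cm/s.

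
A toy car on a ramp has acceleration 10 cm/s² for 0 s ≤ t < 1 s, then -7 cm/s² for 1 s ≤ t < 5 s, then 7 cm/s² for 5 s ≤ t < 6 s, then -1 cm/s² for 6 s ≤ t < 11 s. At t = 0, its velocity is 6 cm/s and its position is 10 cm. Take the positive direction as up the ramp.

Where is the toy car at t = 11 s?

-17 cm

On each constant-a segment, Δv = aΔt and Δx = v₀Δt + ½aΔt²; chain segment to segment.
0–1 s: v starts 6 cm/s; Δx = 6·1 + ½·10·1² = 11 cm; v ends 16 cm/s.
1–5 s: v starts 16 cm/s; Δx = 16·4 + ½·-7·4² = 8 cm; v ends -12 cm/s.
5–6 s: v starts -12 cm/s; Δx = -12·1 + ½·7·1² = -8.5 cm; v ends -5 cm/s.
6–11 s: v starts -5 cm/s; Δx = -5·5 + ½·-1·5² = -37.5 cm; v ends -10 cm/s.
x(11) = 10 + Σ Δx = -17 cm.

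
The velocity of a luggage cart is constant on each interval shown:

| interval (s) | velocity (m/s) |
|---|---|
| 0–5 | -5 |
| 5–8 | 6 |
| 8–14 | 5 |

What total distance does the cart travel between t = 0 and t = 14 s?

Distance (not displacement) is the total path length: add the absolute areas under v-t.
0–5 s: |-5| × 5 = 25 m
5–8 s: |6| × 3 = 18 m
8–14 s: |5| × 6 = 30 m
Total distance = 73 m

73 m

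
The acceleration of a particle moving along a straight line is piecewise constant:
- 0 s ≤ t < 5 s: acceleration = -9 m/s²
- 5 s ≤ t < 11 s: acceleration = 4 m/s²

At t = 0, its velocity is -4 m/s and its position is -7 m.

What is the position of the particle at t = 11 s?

On each constant-a segment, Δv = aΔt and Δx = v₀Δt + ½aΔt²; chain segment to segment.
0–5 s: v starts -4 m/s; Δx = -4·5 + ½·-9·5² = -132.5 m; v ends -49 m/s.
5–11 s: v starts -49 m/s; Δx = -49·6 + ½·4·6² = -222 m; v ends -25 m/s.
x(11) = -7 + Σ Δx = -361.5 m.

-361.5 m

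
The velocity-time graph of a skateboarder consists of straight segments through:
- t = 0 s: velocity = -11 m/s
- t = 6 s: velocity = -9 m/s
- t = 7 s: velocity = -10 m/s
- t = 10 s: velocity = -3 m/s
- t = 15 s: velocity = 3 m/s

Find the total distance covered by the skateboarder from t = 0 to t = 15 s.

Total distance travelled is ∫|v| dt — sum the magnitudes of each area piece.
0–6 s: |½(-11 + -9)(6)| = 60 m
6–7 s: |½(-9 + -10)(1)| = 9.5 m
7–10 s: |½(-10 + -3)(3)| = 19.5 m
10–15 s: v = 0 at t = 12.5 s; triangle areas 3.75 + 3.75 = 7.5 m
Total distance = 96.5 m

96.5 m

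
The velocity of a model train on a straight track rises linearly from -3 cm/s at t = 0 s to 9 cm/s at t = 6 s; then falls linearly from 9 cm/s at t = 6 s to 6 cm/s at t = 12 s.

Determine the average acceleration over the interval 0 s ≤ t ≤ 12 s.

0.75 cm/s²

Average acceleration = Δv/Δt = (6 − -3)/(12 − 0) = 0.75 cm/s².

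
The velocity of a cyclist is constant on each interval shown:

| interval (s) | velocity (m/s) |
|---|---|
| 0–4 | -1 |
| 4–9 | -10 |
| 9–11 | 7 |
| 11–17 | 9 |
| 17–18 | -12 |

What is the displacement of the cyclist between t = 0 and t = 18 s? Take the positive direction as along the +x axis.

Net displacement equals the area under the velocity-time graph (areas below the axis count negative).
0–4 s: -1 × 4 = -4 m
4–9 s: -10 × 5 = -50 m
9–11 s: 7 × 2 = 14 m
11–17 s: 9 × 6 = 54 m
17–18 s: -12 × 1 = -12 m
Net displacement = 2 m

2 m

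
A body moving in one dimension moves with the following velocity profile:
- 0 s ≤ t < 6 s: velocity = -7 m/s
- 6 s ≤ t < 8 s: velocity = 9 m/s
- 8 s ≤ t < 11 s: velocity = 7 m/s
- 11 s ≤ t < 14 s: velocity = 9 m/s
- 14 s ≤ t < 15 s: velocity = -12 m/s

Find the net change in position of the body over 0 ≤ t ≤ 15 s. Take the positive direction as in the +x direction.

12 m

Displacement is the signed area under the v-t curve.
0–6 s: -7 × 6 = -42 m
6–8 s: 9 × 2 = 18 m
8–11 s: 7 × 3 = 21 m
11–14 s: 9 × 3 = 27 m
14–15 s: -12 × 1 = -12 m
Net displacement = 12 m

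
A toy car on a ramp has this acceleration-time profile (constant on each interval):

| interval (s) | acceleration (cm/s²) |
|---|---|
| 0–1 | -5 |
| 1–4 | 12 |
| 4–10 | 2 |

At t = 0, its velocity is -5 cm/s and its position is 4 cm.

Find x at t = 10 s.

212.5 cm

On each constant-a segment, Δv = aΔt and Δx = v₀Δt + ½aΔt²; chain segment to segment.
0–1 s: v starts -5 cm/s; Δx = -5·1 + ½·-5·1² = -7.5 cm; v ends -10 cm/s.
1–4 s: v starts -10 cm/s; Δx = -10·3 + ½·12·3² = 24 cm; v ends 26 cm/s.
4–10 s: v starts 26 cm/s; Δx = 26·6 + ½·2·6² = 192 cm; v ends 38 cm/s.
x(10) = 4 + Σ Δx = 212.5 cm.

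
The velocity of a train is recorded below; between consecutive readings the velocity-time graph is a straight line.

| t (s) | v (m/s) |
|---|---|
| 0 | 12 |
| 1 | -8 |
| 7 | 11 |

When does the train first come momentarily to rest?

t = 0.6 s

v changes sign on 0–1 s (from 12 to -8); the graph is linear there, so v = 0 at t = 0 + (-12)·(1 − 0)/(-8 − 12) = 0.6 s.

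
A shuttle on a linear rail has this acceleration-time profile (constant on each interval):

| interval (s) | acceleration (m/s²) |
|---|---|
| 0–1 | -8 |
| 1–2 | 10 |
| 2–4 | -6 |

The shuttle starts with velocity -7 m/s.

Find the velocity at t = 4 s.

Δv equals the area under the a-t graph; then v = v₀ + Δv.
0–1 s: -8 × 1 = -8 m/s
1–2 s: 10 × 1 = 10 m/s
2–4 s: -6 × 2 = -12 m/s
Δv = -10 m/s, so v(4) = -7 + (-10) = -17 m/s.

-17 m/s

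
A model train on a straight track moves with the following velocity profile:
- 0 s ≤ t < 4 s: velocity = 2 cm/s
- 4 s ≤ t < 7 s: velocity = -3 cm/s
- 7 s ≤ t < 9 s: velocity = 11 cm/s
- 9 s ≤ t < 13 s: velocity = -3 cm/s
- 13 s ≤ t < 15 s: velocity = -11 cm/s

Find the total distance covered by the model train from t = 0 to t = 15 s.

Total distance travelled is ∫|v| dt — sum the magnitudes of each area piece.
0–4 s: |2| × 4 = 8 cm
4–7 s: |-3| × 3 = 9 cm
7–9 s: |11| × 2 = 22 cm
9–13 s: |-3| × 4 = 12 cm
13–15 s: |-11| × 2 = 22 cm
Total distance = 73 cm

73 cm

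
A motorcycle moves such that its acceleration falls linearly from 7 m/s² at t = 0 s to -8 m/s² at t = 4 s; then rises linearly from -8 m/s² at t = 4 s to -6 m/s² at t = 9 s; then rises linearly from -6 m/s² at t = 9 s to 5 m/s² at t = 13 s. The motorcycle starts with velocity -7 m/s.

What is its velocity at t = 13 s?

-46 m/s

Δv equals the area under the a-t graph; then v = v₀ + Δv.
0–4 s: ½(7 + -8)(4) = -2 m/s
4–9 s: ½(-8 + -6)(5) = -35 m/s
9–13 s: ½(-6 + 5)(4) = -2 m/s
Δv = -39 m/s, so v(13) = -7 + (-39) = -46 m/s.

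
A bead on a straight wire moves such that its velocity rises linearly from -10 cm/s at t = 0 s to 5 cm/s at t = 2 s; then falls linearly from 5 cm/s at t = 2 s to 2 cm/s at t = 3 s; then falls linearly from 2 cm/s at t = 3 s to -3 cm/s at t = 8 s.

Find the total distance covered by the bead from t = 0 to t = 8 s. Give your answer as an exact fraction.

Total distance travelled is ∫|v| dt — sum the magnitudes of each area piece.
0–2 s: v = 0 at t = 4/3 s; triangle areas 20/3 + 5/3 = 25/3 cm
2–3 s: |½(5 + 2)(1)| = 3.5 cm
3–8 s: v = 0 at t = 5 s; triangle areas 2 + 4.5 = 6.5 cm
Total distance = 55/3 cm

55/3 cm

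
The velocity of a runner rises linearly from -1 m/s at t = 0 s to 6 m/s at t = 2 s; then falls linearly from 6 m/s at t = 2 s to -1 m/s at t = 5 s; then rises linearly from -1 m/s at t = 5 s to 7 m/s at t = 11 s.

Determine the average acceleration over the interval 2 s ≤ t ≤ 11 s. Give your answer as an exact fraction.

Average acceleration = Δv/Δt = (7 − 6)/(11 − 2) = 1/9 m/s².

1/9 m/s²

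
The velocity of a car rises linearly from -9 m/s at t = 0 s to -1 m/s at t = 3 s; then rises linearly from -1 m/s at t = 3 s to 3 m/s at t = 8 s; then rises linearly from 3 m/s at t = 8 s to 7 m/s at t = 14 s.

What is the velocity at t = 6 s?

On 3–8 s the graph is linear from -1 to 3 m/s: v(6) = -1 + (3 − -1)·(6 − 3)/(8 − 3) = 1.4 m/s.

1.4 m/s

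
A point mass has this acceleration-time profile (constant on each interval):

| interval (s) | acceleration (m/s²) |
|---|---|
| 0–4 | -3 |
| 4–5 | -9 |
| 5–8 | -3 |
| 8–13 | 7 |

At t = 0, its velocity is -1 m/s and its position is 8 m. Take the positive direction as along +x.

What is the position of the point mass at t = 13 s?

-184.5 m

On each constant-a segment, Δv = aΔt and Δx = v₀Δt + ½aΔt²; chain segment to segment.
0–4 s: v starts -1 m/s; Δx = -1·4 + ½·-3·4² = -28 m; v ends -13 m/s.
4–5 s: v starts -13 m/s; Δx = -13·1 + ½·-9·1² = -17.5 m; v ends -22 m/s.
5–8 s: v starts -22 m/s; Δx = -22·3 + ½·-3·3² = -79.5 m; v ends -31 m/s.
8–13 s: v starts -31 m/s; Δx = -31·5 + ½·7·5² = -67.5 m; v ends 4 m/s.
x(13) = 8 + Σ Δx = -184.5 m.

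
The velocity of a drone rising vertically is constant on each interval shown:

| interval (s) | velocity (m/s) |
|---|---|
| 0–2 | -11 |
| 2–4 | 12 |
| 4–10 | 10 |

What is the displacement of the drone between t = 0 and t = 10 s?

Displacement is the signed area under the v-t curve.
0–2 s: -11 × 2 = -22 m
2–4 s: 12 × 2 = 24 m
4–10 s: 10 × 6 = 60 m
Net displacement = 62 m

62 m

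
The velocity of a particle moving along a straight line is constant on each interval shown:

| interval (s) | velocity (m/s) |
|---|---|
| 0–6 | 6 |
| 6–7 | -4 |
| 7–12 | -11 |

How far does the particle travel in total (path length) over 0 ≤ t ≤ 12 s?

95 m

Distance (not displacement) is the total path length: add the absolute areas under v-t.
0–6 s: |6| × 6 = 36 m
6–7 s: |-4| × 1 = 4 m
7–12 s: |-11| × 5 = 55 m
Total distance = 95 m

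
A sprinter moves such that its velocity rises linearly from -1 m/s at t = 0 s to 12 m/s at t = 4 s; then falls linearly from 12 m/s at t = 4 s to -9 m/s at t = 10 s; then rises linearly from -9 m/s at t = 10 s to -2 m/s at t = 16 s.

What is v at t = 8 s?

On 4–10 s the graph is linear from 12 to -9 m/s: v(8) = 12 + (-9 − 12)·(8 − 4)/(10 − 4) = -2 m/s.

-2 m/s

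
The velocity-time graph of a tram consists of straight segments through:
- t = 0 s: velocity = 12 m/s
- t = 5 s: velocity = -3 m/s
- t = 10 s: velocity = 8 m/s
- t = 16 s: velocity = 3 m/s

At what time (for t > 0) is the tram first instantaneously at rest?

v changes sign on 0–5 s (from 12 to -3); the graph is linear there, so v = 0 at t = 0 + (-12)·(5 − 0)/(-3 − 12) = 4 s.

t = 4 s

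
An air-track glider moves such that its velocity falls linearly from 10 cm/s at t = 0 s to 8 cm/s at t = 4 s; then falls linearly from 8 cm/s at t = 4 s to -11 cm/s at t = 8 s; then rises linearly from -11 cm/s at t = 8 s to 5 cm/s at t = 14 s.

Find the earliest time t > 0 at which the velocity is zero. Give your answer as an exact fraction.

t = 108/19 s

v changes sign on 4–8 s (from 8 to -11); the graph is linear there, so v = 0 at t = 4 + (-8)·(8 − 4)/(-11 − 8) = 108/19 s.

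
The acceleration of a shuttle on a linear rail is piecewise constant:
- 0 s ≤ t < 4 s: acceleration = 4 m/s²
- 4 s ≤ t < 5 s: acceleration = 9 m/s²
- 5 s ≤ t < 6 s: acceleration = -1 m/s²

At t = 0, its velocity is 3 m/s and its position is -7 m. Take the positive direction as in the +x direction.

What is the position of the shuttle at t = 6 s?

88 m

On each constant-a segment, Δv = aΔt and Δx = v₀Δt + ½aΔt²; chain segment to segment.
0–4 s: v starts 3 m/s; Δx = 3·4 + ½·4·4² = 44 m; v ends 19 m/s.
4–5 s: v starts 19 m/s; Δx = 19·1 + ½·9·1² = 23.5 m; v ends 28 m/s.
5–6 s: v starts 28 m/s; Δx = 28·1 + ½·-1·1² = 27.5 m; v ends 27 m/s.
x(6) = -7 + Σ Δx = 88 m.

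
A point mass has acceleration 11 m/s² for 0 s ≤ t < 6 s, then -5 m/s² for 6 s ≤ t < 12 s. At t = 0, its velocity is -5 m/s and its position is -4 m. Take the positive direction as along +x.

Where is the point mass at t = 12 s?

On each constant-a segment, Δv = aΔt and Δx = v₀Δt + ½aΔt²; chain segment to segment.
0–6 s: v starts -5 m/s; Δx = -5·6 + ½·11·6² = 168 m; v ends 61 m/s.
6–12 s: v starts 61 m/s; Δx = 61·6 + ½·-5·6² = 276 m; v ends 31 m/s.
x(12) = -4 + Σ Δx = 440 m.

440 m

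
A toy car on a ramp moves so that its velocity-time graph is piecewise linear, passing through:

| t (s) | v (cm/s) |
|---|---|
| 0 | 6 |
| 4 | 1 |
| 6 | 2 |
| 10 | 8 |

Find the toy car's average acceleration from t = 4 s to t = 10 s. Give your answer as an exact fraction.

Average acceleration = Δv/Δt = (8 − 1)/(10 − 4) = 7/6 cm/s².

7/6 cm/s²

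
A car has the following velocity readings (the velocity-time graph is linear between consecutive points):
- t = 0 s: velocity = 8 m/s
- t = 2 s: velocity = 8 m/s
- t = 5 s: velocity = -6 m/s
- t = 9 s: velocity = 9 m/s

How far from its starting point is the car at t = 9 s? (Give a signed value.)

25 m

Net displacement equals the area under the velocity-time graph (areas below the axis count negative).
0–2 s: 8 × 2 = 16 m
2–5 s: ½(8 + -6)(3) = 3 m
5–9 s: ½(-6 + 9)(4) = 6 m
Net displacement = 25 m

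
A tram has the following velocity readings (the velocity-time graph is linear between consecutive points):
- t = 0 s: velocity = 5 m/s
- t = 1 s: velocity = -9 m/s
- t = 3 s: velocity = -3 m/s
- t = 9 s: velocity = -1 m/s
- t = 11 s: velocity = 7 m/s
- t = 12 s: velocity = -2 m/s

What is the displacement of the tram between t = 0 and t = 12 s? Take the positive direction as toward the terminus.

Net displacement equals the area under the velocity-time graph (areas below the axis count negative).
0–1 s: ½(5 + -9)(1) = -2 m
1–3 s: ½(-9 + -3)(2) = -12 m
3–9 s: ½(-3 + -1)(6) = -12 m
9–11 s: ½(-1 + 7)(2) = 6 m
11–12 s: ½(7 + -2)(1) = 2.5 m
Net displacement = -17.5 m

-17.5 m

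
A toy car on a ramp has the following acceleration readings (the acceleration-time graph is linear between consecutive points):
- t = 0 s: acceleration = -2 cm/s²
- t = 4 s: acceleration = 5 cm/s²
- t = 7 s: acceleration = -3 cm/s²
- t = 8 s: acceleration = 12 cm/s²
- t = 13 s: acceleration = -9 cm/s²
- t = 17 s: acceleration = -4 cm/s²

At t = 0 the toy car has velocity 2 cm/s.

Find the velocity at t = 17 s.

Δv equals the area under the a-t graph; then v = v₀ + Δv.
0–4 s: ½(-2 + 5)(4) = 6 cm/s
4–7 s: ½(5 + -3)(3) = 3 cm/s
7–8 s: ½(-3 + 12)(1) = 4.5 cm/s
8–13 s: ½(12 + -9)(5) = 7.5 cm/s
13–17 s: ½(-9 + -4)(4) = -26 cm/s
Δv = -5 cm/s, so v(17) = 2 + (-5) = -3 cm/s.

-3 cm/s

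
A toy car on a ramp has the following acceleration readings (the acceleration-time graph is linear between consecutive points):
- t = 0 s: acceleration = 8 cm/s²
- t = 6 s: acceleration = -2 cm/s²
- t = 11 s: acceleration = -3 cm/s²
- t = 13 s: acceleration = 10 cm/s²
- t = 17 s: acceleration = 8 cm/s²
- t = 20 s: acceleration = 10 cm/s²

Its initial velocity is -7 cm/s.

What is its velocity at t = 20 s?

68.5 cm/s

Δv equals the area under the a-t graph; then v = v₀ + Δv.
0–6 s: ½(8 + -2)(6) = 18 cm/s
6–11 s: ½(-2 + -3)(5) = -12.5 cm/s
11–13 s: ½(-3 + 10)(2) = 7 cm/s
13–17 s: ½(10 + 8)(4) = 36 cm/s
17–20 s: ½(8 + 10)(3) = 27 cm/s
Δv = 75.5 cm/s, so v(20) = -7 + (75.5) = 68.5 cm/s.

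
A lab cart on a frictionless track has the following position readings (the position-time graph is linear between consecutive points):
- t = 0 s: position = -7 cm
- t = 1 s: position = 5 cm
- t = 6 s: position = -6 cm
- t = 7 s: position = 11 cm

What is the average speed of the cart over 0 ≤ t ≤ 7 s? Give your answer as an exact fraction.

40/7 cm/s

Average speed = (total path length)/(elapsed time); on a piecewise-linear x-t graph the path length is Σ|Δx|.
0–1 s: |Δx| = |5 − -7| = 12 cm
1–6 s: |Δx| = |-6 − 5| = 11 cm
6–7 s: |Δx| = |11 − -6| = 17 cm
Total path = 40 cm; average speed = 40/7 = 40/7 cm/s.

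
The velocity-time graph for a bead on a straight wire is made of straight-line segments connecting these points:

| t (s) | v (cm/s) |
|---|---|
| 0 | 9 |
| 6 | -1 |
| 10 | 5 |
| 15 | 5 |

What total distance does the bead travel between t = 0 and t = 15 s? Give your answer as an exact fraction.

Distance (not displacement) is the total path length: add the absolute areas under v-t.
0–6 s: v = 0 at t = 5.4 s; triangle areas 24.3 + 0.3 = 24.6 cm
6–10 s: v = 0 at t = 20/3 s; triangle areas 1/3 + 25/3 = 26/3 cm
10–15 s: |5| × 5 = 25 cm
Total distance = 874/15 cm

874/15 cm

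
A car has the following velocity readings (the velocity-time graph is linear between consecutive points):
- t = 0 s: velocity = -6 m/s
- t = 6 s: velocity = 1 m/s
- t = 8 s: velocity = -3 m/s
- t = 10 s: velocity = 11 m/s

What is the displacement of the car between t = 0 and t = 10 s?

Net displacement equals the area under the velocity-time graph (areas below the axis count negative).
0–6 s: ½(-6 + 1)(6) = -15 m
6–8 s: ½(1 + -3)(2) = -2 m
8–10 s: ½(-3 + 11)(2) = 8 m
Net displacement = -9 m

-9 m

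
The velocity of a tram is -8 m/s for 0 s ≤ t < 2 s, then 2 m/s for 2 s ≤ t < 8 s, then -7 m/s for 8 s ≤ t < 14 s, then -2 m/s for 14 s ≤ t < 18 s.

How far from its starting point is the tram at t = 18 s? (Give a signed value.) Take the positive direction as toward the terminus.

-54 m

Displacement is the signed area under the v-t curve.
0–2 s: -8 × 2 = -16 m
2–8 s: 2 × 6 = 12 m
8–14 s: -7 × 6 = -42 m
14–18 s: -2 × 4 = -8 m
Net displacement = -54 m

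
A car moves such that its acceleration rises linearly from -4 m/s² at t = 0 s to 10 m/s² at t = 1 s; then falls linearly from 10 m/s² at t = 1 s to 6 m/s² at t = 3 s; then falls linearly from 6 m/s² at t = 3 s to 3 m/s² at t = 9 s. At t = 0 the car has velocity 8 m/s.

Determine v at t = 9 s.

Δv equals the area under the a-t graph; then v = v₀ + Δv.
0–1 s: ½(-4 + 10)(1) = 3 m/s
1–3 s: ½(10 + 6)(2) = 16 m/s
3–9 s: ½(6 + 3)(6) = 27 m/s
Δv = 46 m/s, so v(9) = 8 + (46) = 54 m/s.

54 m/s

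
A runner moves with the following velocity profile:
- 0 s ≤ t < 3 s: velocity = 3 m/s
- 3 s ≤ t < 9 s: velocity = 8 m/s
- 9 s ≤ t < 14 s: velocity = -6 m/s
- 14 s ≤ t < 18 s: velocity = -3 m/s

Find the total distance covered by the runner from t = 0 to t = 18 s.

Distance (not displacement) is the total path length: add the absolute areas under v-t.
0–3 s: |3| × 3 = 9 m
3–9 s: |8| × 6 = 48 m
9–14 s: |-6| × 5 = 30 m
14–18 s: |-3| × 4 = 12 m
Total distance = 99 m

99 m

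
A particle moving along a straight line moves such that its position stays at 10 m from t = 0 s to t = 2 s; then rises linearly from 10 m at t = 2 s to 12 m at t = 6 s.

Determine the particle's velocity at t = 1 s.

Velocity is the slope of the x-t graph on 0–2 s: (10 − 10)/(2 − 0) = 0 m/s.

0 m/s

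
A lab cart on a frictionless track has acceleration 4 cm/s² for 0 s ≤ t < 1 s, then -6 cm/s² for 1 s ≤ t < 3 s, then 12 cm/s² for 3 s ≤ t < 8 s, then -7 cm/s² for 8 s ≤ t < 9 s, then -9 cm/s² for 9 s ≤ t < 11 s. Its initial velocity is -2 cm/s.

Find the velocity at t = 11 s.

25 cm/s

Δv equals the area under the a-t graph; then v = v₀ + Δv.
0–1 s: 4 × 1 = 4 cm/s
1–3 s: -6 × 2 = -12 cm/s
3–8 s: 12 × 5 = 60 cm/s
8–9 s: -7 × 1 = -7 cm/s
9–11 s: -9 × 2 = -18 cm/s
Δv = 27 cm/s, so v(11) = -2 + (27) = 25 cm/s.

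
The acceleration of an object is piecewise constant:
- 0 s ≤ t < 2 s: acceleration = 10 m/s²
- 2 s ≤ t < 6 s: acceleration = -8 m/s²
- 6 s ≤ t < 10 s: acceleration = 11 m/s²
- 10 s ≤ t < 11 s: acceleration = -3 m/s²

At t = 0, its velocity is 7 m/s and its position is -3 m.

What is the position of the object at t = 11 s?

180.5 m

On each constant-a segment, Δv = aΔt and Δx = v₀Δt + ½aΔt²; chain segment to segment.
0–2 s: v starts 7 m/s; Δx = 7·2 + ½·10·2² = 34 m; v ends 27 m/s.
2–6 s: v starts 27 m/s; Δx = 27·4 + ½·-8·4² = 44 m; v ends -5 m/s.
6–10 s: v starts -5 m/s; Δx = -5·4 + ½·11·4² = 68 m; v ends 39 m/s.
10–11 s: v starts 39 m/s; Δx = 39·1 + ½·-3·1² = 37.5 m; v ends 36 m/s.
x(11) = -3 + Σ Δx = 180.5 m.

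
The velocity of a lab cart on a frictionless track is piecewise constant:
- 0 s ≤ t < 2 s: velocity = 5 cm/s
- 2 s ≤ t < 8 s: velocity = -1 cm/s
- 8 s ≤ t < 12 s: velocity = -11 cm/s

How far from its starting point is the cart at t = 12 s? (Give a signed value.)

-40 cm

Net displacement equals the area under the velocity-time graph (areas below the axis count negative).
0–2 s: 5 × 2 = 10 cm
2–8 s: -1 × 6 = -6 cm
8–12 s: -11 × 4 = -44 cm
Net displacement = -40 cm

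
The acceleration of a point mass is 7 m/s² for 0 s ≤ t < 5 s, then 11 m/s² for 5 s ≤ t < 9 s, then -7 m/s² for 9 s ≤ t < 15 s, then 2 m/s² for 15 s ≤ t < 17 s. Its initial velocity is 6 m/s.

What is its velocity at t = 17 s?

Δv equals the area under the a-t graph; then v = v₀ + Δv.
0–5 s: 7 × 5 = 35 m/s
5–9 s: 11 × 4 = 44 m/s
9–15 s: -7 × 6 = -42 m/s
15–17 s: 2 × 2 = 4 m/s
Δv = 41 m/s, so v(17) = 6 + (41) = 47 m/s.

47 m/s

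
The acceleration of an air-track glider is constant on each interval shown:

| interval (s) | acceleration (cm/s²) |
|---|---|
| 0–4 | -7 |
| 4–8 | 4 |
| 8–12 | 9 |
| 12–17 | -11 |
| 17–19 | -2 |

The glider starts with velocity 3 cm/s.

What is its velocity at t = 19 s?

-32 cm/s

Δv equals the area under the a-t graph; then v = v₀ + Δv.
0–4 s: -7 × 4 = -28 cm/s
4–8 s: 4 × 4 = 16 cm/s
8–12 s: 9 × 4 = 36 cm/s
12–17 s: -11 × 5 = -55 cm/s
17–19 s: -2 × 2 = -4 cm/s
Δv = -35 cm/s, so v(19) = 3 + (-35) = -32 cm/s.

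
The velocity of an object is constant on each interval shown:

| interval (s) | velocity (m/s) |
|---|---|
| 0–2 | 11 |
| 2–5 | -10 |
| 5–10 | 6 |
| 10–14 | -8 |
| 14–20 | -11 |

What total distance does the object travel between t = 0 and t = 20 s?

Distance (not displacement) is the total path length: add the absolute areas under v-t.
0–2 s: |11| × 2 = 22 m
2–5 s: |-10| × 3 = 30 m
5–10 s: |6| × 5 = 30 m
10–14 s: |-8| × 4 = 32 m
14–20 s: |-11| × 6 = 66 m
Total distance = 180 m

180 m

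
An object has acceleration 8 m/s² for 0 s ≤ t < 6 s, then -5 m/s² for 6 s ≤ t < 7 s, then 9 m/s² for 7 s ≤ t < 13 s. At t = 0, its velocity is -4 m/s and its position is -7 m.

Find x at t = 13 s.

On each constant-a segment, Δv = aΔt and Δx = v₀Δt + ½aΔt²; chain segment to segment.
0–6 s: v starts -4 m/s; Δx = -4·6 + ½·8·6² = 120 m; v ends 44 m/s.
6–7 s: v starts 44 m/s; Δx = 44·1 + ½·-5·1² = 41.5 m; v ends 39 m/s.
7–13 s: v starts 39 m/s; Δx = 39·6 + ½·9·6² = 396 m; v ends 93 m/s.
x(13) = -7 + Σ Δx = 550.5 m.

550.5 m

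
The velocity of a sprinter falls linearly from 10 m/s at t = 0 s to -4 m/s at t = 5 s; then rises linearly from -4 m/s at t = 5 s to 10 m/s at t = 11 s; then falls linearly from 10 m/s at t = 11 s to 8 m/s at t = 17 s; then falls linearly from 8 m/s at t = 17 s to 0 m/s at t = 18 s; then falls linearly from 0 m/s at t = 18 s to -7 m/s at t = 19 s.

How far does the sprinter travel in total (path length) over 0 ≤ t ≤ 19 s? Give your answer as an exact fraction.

Distance (not displacement) is the total path length: add the absolute areas under v-t.
0–5 s: v = 0 at t = 25/7 s; triangle areas 125/7 + 20/7 = 145/7 m
5–11 s: v = 0 at t = 47/7 s; triangle areas 24/7 + 150/7 = 174/7 m
11–17 s: |½(10 + 8)(6)| = 54 m
17–18 s: |½(8 + 0)(1)| = 4 m
18–19 s: |½(0 + -7)(1)| = 3.5 m
Total distance = 1499/14 m

1499/14 m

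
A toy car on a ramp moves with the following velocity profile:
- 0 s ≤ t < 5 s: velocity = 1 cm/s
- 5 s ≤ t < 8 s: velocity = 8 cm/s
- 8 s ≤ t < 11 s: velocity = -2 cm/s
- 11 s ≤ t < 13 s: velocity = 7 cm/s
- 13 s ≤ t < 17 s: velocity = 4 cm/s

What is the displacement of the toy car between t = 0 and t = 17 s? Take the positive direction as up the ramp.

53 cm

Net displacement equals the area under the velocity-time graph (areas below the axis count negative).
0–5 s: 1 × 5 = 5 cm
5–8 s: 8 × 3 = 24 cm
8–11 s: -2 × 3 = -6 cm
11–13 s: 7 × 2 = 14 cm
13–17 s: 4 × 4 = 16 cm
Net displacement = 53 cm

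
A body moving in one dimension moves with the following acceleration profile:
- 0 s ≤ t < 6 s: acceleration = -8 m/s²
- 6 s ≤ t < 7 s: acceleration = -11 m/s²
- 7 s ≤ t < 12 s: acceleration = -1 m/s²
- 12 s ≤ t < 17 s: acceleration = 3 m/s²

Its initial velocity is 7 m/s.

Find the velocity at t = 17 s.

-42 m/s

Δv equals the area under the a-t graph; then v = v₀ + Δv.
0–6 s: -8 × 6 = -48 m/s
6–7 s: -11 × 1 = -11 m/s
7–12 s: -1 × 5 = -5 m/s
12–17 s: 3 × 5 = 15 m/s
Δv = -49 m/s, so v(17) = 7 + (-49) = -42 m/s.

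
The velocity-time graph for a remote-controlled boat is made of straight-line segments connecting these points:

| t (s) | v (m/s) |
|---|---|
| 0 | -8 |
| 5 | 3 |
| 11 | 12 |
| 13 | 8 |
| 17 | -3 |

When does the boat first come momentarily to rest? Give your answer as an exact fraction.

t = 40/11 s

v changes sign on 0–5 s (from -8 to 3); the graph is linear there, so v = 0 at t = 0 + (8)·(5 − 0)/(3 − -8) = 40/11 s.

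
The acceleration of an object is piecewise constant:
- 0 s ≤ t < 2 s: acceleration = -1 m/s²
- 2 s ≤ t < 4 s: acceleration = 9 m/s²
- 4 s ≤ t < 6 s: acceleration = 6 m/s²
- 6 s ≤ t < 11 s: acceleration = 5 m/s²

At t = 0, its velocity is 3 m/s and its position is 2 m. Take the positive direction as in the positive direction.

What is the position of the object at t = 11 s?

293.5 m

On each constant-a segment, Δv = aΔt and Δx = v₀Δt + ½aΔt²; chain segment to segment.
0–2 s: v starts 3 m/s; Δx = 3·2 + ½·-1·2² = 4 m; v ends 1 m/s.
2–4 s: v starts 1 m/s; Δx = 1·2 + ½·9·2² = 20 m; v ends 19 m/s.
4–6 s: v starts 19 m/s; Δx = 19·2 + ½·6·2² = 50 m; v ends 31 m/s.
6–11 s: v starts 31 m/s; Δx = 31·5 + ½·5·5² = 217.5 m; v ends 56 m/s.
x(11) = 2 + Σ Δx = 293.5 m.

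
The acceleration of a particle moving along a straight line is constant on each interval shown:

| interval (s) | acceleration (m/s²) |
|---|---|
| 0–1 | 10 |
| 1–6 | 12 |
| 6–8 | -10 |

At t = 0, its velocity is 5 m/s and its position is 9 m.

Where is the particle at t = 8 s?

On each constant-a segment, Δv = aΔt and Δx = v₀Δt + ½aΔt²; chain segment to segment.
0–1 s: v starts 5 m/s; Δx = 5·1 + ½·10·1² = 10 m; v ends 15 m/s.
1–6 s: v starts 15 m/s; Δx = 15·5 + ½·12·5² = 225 m; v ends 75 m/s.
6–8 s: v starts 75 m/s; Δx = 75·2 + ½·-10·2² = 130 m; v ends 55 m/s.
x(8) = 9 + Σ Δx = 374 m.

374 m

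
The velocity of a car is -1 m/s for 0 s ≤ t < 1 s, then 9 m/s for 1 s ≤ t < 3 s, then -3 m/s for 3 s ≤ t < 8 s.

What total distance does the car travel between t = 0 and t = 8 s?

34 m

Total distance travelled is ∫|v| dt — sum the magnitudes of each area piece.
0–1 s: |-1| × 1 = 1 m
1–3 s: |9| × 2 = 18 m
3–8 s: |-3| × 5 = 15 m
Total distance = 34 m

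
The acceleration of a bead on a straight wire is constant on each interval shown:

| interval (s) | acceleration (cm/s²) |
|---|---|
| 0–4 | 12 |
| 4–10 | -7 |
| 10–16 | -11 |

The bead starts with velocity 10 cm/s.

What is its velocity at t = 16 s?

-50 cm/s

Δv equals the area under the a-t graph; then v = v₀ + Δv.
0–4 s: 12 × 4 = 48 cm/s
4–10 s: -7 × 6 = -42 cm/s
10–16 s: -11 × 6 = -66 cm/s
Δv = -60 cm/s, so v(16) = 10 + (-60) = -50 cm/s.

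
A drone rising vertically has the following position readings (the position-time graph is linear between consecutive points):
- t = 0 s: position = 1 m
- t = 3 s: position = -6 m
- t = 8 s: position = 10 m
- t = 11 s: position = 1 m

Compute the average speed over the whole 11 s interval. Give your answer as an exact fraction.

32/11 m/s

Average speed = (total path length)/(elapsed time); on a piecewise-linear x-t graph the path length is Σ|Δx|.
0–3 s: |Δx| = |-6 − 1| = 7 m
3–8 s: |Δx| = |10 − -6| = 16 m
8–11 s: |Δx| = |1 − 10| = 9 m
Total path = 32 m; average speed = 32/11 = 32/11 m/s.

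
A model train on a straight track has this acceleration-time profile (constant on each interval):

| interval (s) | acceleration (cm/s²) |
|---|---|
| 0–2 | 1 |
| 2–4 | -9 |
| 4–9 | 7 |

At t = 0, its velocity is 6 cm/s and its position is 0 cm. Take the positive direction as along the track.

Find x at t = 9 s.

On each constant-a segment, Δv = aΔt and Δx = v₀Δt + ½aΔt²; chain segment to segment.
0–2 s: v starts 6 cm/s; Δx = 6·2 + ½·1·2² = 14 cm; v ends 8 cm/s.
2–4 s: v starts 8 cm/s; Δx = 8·2 + ½·-9·2² = -2 cm; v ends -10 cm/s.
4–9 s: v starts -10 cm/s; Δx = -10·5 + ½·7·5² = 37.5 cm; v ends 25 cm/s.
x(9) = 0 + Σ Δx = 49.5 cm.

49.5 cm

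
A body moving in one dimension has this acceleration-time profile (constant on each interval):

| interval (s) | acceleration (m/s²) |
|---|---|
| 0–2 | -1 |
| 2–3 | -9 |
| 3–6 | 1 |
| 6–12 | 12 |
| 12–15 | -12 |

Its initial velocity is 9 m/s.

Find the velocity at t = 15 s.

37 m/s

Δv equals the area under the a-t graph; then v = v₀ + Δv.
0–2 s: -1 × 2 = -2 m/s
2–3 s: -9 × 1 = -9 m/s
3–6 s: 1 × 3 = 3 m/s
6–12 s: 12 × 6 = 72 m/s
12–15 s: -12 × 3 = -36 m/s
Δv = 28 m/s, so v(15) = 9 + (28) = 37 m/s.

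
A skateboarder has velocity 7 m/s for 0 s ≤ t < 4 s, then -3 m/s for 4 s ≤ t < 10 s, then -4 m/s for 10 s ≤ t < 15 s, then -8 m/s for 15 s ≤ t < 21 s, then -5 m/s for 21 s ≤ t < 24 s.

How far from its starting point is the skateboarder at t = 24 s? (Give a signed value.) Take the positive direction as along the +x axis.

Displacement is the signed area under the v-t curve.
0–4 s: 7 × 4 = 28 m
4–10 s: -3 × 6 = -18 m
10–15 s: -4 × 5 = -20 m
15–21 s: -8 × 6 = -48 m
21–24 s: -5 × 3 = -15 m
Net displacement = -73 m

-73 m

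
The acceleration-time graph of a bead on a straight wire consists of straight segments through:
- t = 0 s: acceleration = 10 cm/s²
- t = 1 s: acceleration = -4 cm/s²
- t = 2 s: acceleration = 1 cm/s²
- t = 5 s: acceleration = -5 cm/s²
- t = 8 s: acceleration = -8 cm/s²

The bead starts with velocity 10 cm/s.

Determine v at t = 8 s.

-14 cm/s

Δv equals the area under the a-t graph; then v = v₀ + Δv.
0–1 s: ½(10 + -4)(1) = 3 cm/s
1–2 s: ½(-4 + 1)(1) = -1.5 cm/s
2–5 s: ½(1 + -5)(3) = -6 cm/s
5–8 s: ½(-5 + -8)(3) = -19.5 cm/s
Δv = -24 cm/s, so v(8) = 10 + (-24) = -14 cm/s.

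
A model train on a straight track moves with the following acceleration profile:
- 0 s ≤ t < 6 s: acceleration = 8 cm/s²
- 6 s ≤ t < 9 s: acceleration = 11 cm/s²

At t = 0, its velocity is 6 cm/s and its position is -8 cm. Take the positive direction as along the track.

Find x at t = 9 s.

On each constant-a segment, Δv = aΔt and Δx = v₀Δt + ½aΔt²; chain segment to segment.
0–6 s: v starts 6 cm/s; Δx = 6·6 + ½·8·6² = 180 cm; v ends 54 cm/s.
6–9 s: v starts 54 cm/s; Δx = 54·3 + ½·11·3² = 211.5 cm; v ends 87 cm/s.
x(9) = -8 + Σ Δx = 383.5 cm.

383.5 cm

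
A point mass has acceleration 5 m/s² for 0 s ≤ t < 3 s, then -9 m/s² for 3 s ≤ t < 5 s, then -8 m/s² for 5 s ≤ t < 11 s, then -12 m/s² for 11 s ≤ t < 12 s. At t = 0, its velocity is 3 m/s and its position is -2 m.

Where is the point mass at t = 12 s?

-150.5 m

On each constant-a segment, Δv = aΔt and Δx = v₀Δt + ½aΔt²; chain segment to segment.
0–3 s: v starts 3 m/s; Δx = 3·3 + ½·5·3² = 31.5 m; v ends 18 m/s.
3–5 s: v starts 18 m/s; Δx = 18·2 + ½·-9·2² = 18 m; v ends 0 m/s.
5–11 s: v starts 0 m/s; Δx = 0·6 + ½·-8·6² = -144 m; v ends -48 m/s.
11–12 s: v starts -48 m/s; Δx = -48·1 + ½·-12·1² = -54 m; v ends -60 m/s.
x(12) = -2 + Σ Δx = -150.5 m.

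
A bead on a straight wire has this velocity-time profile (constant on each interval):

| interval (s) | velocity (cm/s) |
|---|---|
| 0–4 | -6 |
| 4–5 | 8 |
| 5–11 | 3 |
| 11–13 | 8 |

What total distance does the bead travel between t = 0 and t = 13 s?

Distance (not displacement) is the total path length: add the absolute areas under v-t.
0–4 s: |-6| × 4 = 24 cm
4–5 s: |8| × 1 = 8 cm
5–11 s: |3| × 6 = 18 cm
11–13 s: |8| × 2 = 16 cm
Total distance = 66 cm

66 cm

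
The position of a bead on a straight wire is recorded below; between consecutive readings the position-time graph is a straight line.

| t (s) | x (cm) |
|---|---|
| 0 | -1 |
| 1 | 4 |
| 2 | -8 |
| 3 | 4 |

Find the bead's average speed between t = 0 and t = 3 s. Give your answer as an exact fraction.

29/3 cm/s

Average speed = (total path length)/(elapsed time); on a piecewise-linear x-t graph the path length is Σ|Δx|.
0–1 s: |Δx| = |4 − -1| = 5 cm
1–2 s: |Δx| = |-8 − 4| = 12 cm
2–3 s: |Δx| = |4 − -8| = 12 cm
Total path = 29 cm; average speed = 29/3 = 29/3 cm/s.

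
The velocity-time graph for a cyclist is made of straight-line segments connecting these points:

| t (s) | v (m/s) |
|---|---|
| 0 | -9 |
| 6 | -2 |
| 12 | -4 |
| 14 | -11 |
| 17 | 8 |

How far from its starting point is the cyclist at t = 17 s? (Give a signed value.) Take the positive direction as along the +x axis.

Displacement is the signed area under the v-t curve.
0–6 s: ½(-9 + -2)(6) = -33 m
6–12 s: ½(-2 + -4)(6) = -18 m
12–14 s: ½(-4 + -11)(2) = -15 m
14–17 s: ½(-11 + 8)(3) = -4.5 m
Net displacement = -70.5 m

-70.5 m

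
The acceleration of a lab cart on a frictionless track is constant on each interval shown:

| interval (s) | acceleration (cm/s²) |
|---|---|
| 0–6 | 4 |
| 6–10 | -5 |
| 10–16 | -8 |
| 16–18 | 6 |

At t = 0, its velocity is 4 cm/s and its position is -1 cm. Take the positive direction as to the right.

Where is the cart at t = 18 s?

On each constant-a segment, Δv = aΔt and Δx = v₀Δt + ½aΔt²; chain segment to segment.
0–6 s: v starts 4 cm/s; Δx = 4·6 + ½·4·6² = 96 cm; v ends 28 cm/s.
6–10 s: v starts 28 cm/s; Δx = 28·4 + ½·-5·4² = 72 cm; v ends 8 cm/s.
10–16 s: v starts 8 cm/s; Δx = 8·6 + ½·-8·6² = -96 cm; v ends -40 cm/s.
16–18 s: v starts -40 cm/s; Δx = -40·2 + ½·6·2² = -68 cm; v ends -28 cm/s.
x(18) = -1 + Σ Δx = 3 cm.

3 cm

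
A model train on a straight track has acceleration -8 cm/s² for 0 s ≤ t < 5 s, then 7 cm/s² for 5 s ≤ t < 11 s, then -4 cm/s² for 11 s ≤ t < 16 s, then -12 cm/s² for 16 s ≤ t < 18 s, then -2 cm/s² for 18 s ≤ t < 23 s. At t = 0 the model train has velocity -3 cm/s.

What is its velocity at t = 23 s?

-55 cm/s

Δv equals the area under the a-t graph; then v = v₀ + Δv.
0–5 s: -8 × 5 = -40 cm/s
5–11 s: 7 × 6 = 42 cm/s
11–16 s: -4 × 5 = -20 cm/s
16–18 s: -12 × 2 = -24 cm/s
18–23 s: -2 × 5 = -10 cm/s
Δv = -52 cm/s, so v(23) = -3 + (-52) = -55 cm/s.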